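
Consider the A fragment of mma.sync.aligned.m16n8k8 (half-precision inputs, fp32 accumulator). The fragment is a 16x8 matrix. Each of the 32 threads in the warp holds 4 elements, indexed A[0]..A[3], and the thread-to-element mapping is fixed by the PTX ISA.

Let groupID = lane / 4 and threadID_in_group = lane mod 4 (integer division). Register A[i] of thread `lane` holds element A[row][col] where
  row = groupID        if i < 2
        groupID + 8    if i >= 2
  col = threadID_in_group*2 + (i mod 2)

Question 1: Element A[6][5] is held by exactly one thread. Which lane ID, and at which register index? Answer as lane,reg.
r=6->g=6,rb=0  c=5->t=2,b0=1
L=6*4+2=26  i=0*2+1=1

26,1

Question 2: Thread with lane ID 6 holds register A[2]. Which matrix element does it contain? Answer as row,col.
9,4

L=6->g=6>>2=1, t=6&3=2
[2]->row 1+8=9  col 2·2+0=4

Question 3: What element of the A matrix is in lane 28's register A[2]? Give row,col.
15,0

28: gid=7,tid=0
[2] (7+8,0*2+0) = (15,0)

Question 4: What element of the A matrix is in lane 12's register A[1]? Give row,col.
12: g=3,t=0
[1] (3+0,0*2+1) = (3,1)

3,1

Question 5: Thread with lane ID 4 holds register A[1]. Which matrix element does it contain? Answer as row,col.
L=4->g=4>>2=1, t=4&3=0
[1]->row 1+0=1  col 0·2+1=1

1,1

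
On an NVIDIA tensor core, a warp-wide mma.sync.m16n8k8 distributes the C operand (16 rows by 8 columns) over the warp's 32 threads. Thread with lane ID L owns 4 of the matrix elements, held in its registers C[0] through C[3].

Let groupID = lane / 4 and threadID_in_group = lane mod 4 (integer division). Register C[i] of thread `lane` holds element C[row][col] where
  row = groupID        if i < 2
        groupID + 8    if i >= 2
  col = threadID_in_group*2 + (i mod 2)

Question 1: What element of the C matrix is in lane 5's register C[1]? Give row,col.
lane 5->5/4=1, 5 mod 4=1
i=1  r:1+0->1  c:2·1+1->3

1,3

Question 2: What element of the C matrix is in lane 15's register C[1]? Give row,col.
3,7

lane 15: g=3 (15/4), t=3 (15%4)
i=1: r=3+0=3, c=3*2+1=7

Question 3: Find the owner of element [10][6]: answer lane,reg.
11,2

r=10→G=2,rhi=1  c=6→T=3,p=0
L=2*4+3=11  i=1*2+0=2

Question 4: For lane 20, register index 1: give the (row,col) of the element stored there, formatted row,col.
L=20->gid=20>>2=5, tid=20&3=0
[1]->row 5+0=5  col 0·2+1=1

5,1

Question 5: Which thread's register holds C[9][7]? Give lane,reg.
r=9->g=1,rb=1  c=7->t=3,b0=1
L=1*4+3=7  i=1*2+1=3

7,3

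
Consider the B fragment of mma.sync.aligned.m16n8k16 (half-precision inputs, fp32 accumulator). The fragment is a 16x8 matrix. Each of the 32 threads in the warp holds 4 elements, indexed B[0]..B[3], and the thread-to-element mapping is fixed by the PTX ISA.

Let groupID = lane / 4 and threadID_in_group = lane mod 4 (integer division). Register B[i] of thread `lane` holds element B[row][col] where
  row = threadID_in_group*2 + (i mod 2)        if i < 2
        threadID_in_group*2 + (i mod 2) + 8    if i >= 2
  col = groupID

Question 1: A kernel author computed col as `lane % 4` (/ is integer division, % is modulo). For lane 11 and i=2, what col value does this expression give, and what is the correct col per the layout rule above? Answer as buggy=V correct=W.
`lane % 4`[11,2]=>3
11: grp=2,tig=3
[2] (3*2+0+8,2) = (14,2)
col: 3 vs 2

buggy=3 correct=2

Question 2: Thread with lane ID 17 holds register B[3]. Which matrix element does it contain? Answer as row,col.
lane 17→17/4=4, 17 mod 4=1
i=3  r:2·1+1+8→11  c:4

11,4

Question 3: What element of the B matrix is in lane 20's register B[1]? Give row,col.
lane 20->20/4=5, 20 mod 4=0
i=1  r:2·0+1+0->1  c:5

1,5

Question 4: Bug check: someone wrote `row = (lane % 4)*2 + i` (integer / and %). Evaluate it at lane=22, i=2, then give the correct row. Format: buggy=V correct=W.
buggy=6 correct=12

`(lane % 4)*2 + i`[22,2]=>6
L=22=>grp=22>>2=5, tig=22&3=2
[2]=>row 2·2+0+8=12  col grp=5
row: 6 vs 12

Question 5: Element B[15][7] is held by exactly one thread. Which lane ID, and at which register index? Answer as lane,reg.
31,3

c=7->g=7  r=15->rb=1,t=3,b0=1
L=7*4+3=31  i=1*2+1=3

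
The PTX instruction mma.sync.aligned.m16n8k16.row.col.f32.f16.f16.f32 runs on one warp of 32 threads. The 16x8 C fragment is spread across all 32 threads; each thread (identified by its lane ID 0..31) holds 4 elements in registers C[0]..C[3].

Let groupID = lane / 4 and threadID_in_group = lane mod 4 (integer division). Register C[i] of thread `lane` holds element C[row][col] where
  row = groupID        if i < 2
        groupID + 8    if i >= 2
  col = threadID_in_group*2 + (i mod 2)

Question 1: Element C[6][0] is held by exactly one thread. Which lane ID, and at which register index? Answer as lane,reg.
r=6→G=6,rhi=0  c=0→T=0,p=0
L=6*4+0=24  i=0*2+0=0

24,0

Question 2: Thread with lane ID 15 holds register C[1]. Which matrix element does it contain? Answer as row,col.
3,7

lane 15->15/4=3, 15 mod 4=3
i=1  r:3+0->3  c:2·3+1->7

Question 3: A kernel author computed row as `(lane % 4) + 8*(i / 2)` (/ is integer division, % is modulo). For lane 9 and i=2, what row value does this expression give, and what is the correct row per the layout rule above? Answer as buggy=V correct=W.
`(lane % 4) + 8*(i / 2)`[9,2]=>9
9: grp=2,tig=1
[2] (2+8,1*2+0) = (10,2)
row: 9 vs 10

buggy=9 correct=10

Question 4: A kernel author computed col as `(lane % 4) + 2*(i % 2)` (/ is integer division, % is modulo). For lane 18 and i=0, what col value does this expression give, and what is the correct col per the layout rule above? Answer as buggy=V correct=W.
buggy=2 correct=4

`(lane % 4) + 2*(i % 2)`[18,0]→2
L=18→G=18>>2=4, T=18&3=2
[0]→row 4+0=4  col 2·2+0=4
col: 2 vs 4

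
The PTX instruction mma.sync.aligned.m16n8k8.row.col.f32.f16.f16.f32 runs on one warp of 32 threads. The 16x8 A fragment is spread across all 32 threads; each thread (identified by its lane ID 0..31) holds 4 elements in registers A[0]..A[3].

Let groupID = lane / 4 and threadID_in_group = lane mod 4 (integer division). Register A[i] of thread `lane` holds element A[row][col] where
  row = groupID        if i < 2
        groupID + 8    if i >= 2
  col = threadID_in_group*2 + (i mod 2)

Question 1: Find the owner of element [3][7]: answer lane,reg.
r=3⇒gr=3,Rb=0  c=7⇒th=3,odd=1
L=3*4+3=15  i=0*2+1=1

15,1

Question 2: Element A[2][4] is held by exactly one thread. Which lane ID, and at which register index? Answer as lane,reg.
r:2=>grp=2,rB=0  c:4=>tig=2,lo=0
L=2*4+2=10  i=0*2+0=0

10,0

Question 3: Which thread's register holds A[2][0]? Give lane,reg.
8,0

r:2=>grp=2,rB=0  c:0=>tig=0,lo=0
L=2*4+0=8  i=0*2+0=0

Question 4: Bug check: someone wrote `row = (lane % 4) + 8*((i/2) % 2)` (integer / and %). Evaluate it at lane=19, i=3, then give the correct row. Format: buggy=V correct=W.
buggy=11 correct=12

`(lane % 4) + 8*((i/2) % 2)`[19,3]->11
lane 19: gid=4 (19/4), tid=3 (19%4)
i=3: r=4+8=12, c=3*2+1=7
row: 11 vs 12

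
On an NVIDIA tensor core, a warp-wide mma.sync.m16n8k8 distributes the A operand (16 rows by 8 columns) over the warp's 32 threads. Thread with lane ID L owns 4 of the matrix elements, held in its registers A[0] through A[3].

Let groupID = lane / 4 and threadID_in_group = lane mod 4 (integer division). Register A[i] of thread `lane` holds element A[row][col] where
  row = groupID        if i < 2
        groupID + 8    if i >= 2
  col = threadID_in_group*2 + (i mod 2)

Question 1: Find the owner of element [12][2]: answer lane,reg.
r: 12->gid=4,r8=1  c: 2->tid=1,i&1=0
L=4*4+1=17  i=1*2+0=2

17,2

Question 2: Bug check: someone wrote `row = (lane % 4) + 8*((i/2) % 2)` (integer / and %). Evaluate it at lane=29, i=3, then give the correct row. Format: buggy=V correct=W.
`(lane % 4) + 8*((i/2) % 2)`[29,3]⇒9
29: gr=7,th=1
[3] (7+8,1*2+1) = (15,3)
row: 9 vs 15

buggy=9 correct=15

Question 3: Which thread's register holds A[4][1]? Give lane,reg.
r:4=>grp=4,rB=0  c:1=>tig=0,lo=1
L=4*4+0=16  i=0*2+1=1

16,1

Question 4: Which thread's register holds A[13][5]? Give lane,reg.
r=13⇒gr=5,Rb=1  c=5⇒th=2,odd=1
L=5*4+2=22  i=1*2+1=3

22,3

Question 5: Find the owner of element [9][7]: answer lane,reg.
r=9→G=1,rhi=1  c=7→T=3,p=1
L=1*4+3=7  i=1*2+1=3

7,3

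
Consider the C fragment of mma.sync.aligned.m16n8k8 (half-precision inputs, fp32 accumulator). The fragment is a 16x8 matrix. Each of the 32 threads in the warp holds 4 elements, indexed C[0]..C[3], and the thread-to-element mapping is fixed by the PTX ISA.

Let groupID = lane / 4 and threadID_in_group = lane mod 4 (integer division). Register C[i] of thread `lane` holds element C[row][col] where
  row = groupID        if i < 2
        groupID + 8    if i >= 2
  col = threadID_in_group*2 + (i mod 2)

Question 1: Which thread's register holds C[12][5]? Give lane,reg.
r=12→G=4,rhi=1  c=5→T=2,p=1
L=4*4+2=18  i=1*2+1=3

18,3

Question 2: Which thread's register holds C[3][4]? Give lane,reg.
14,0

r=3⇒gr=3,Rb=0  c=4⇒th=2,odd=0
L=3*4+2=14  i=0*2+0=0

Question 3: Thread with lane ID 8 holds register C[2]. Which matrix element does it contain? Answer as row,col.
10,0

L=8->gid=8>>2=2, tid=8&3=0
[2]->row 2+8=10  col 0·2+0=0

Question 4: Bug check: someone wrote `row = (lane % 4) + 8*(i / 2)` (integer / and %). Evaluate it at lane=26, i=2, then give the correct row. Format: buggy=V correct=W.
`(lane % 4) + 8*(i / 2)`[26,2]→10
lane 26: G=6 (26/4), T=2 (26%4)
i=2: r=6+8=14, c=2*2+0=4
row: 10 vs 14

buggy=10 correct=14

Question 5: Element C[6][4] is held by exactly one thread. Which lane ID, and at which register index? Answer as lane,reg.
r=6->g=6,rb=0  c=4->t=2,b0=0
L=6*4+2=26  i=0*2+0=0

26,0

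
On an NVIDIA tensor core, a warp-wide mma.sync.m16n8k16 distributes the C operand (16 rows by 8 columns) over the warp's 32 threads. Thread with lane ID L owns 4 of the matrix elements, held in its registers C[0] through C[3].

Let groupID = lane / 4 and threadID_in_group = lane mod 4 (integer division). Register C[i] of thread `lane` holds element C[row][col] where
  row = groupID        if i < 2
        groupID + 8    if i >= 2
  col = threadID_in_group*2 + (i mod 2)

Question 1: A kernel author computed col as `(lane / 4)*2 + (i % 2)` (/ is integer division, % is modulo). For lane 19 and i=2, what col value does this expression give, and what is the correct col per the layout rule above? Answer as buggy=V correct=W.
`(lane / 4)*2 + (i % 2)`[19,2]=>8
L=19=>grp=19>>2=4, tig=19&3=3
[2]=>row 4+8=12  col 3·2+0=6
col: 8 vs 6

buggy=8 correct=6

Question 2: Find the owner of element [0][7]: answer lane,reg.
3,1

r:0=>grp=0,rB=0  c:7=>tig=3,lo=1
L=0*4+3=3  i=0*2+1=1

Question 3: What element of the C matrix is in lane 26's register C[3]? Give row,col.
14,5

26: G=6,T=2
[3] (6+8,2*2+1) = (14,5)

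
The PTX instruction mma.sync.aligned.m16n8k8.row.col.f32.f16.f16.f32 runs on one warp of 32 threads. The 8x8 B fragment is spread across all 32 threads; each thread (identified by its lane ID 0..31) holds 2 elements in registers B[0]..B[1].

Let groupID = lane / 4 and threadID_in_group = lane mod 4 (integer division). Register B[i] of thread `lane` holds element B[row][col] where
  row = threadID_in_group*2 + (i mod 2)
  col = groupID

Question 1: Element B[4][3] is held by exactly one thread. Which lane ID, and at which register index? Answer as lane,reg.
14,0

c: 3->gid=3  r: 4->tid=2,i&1=0
L=3*4+2=14  i=0=0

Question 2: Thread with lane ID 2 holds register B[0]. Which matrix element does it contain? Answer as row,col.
4,0

lane 2->2/4=0, 2 mod 4=2
i=0  r:2·2+0->4  c:0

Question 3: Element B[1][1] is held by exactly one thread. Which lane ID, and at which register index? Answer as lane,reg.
c=1→G=1  r=1→T=0,p=1
L=1*4+0=4  i=1=1

4,1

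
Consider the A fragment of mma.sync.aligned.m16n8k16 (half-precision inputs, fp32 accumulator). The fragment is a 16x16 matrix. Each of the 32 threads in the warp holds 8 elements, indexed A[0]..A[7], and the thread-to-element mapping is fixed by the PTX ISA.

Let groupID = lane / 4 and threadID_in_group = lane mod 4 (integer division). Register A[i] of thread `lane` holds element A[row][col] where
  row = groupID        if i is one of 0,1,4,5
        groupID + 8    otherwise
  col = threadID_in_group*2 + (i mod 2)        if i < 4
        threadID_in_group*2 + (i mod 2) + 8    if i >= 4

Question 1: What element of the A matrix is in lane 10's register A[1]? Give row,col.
2,5

L=10=>grp=10>>2=2, tig=10&3=2
[1]=>row 2+0=2  col 2·2+1+0=5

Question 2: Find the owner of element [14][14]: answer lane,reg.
r: 14->gid=6,r8=1  c: 14->c8=1,tid=3,i&1=0
L=6*4+3=27  i=1*4+1*2+0=6

27,6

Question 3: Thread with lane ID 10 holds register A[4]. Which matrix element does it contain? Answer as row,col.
2,12

lane 10⇒10/4=2, 10 mod 4=2
i=4  r:2+0⇒2  c:2·2+0+8⇒12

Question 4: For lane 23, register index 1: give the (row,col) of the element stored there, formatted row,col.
5,7

23: g=5,t=3
[1] (5+0,3*2+1+0) = (5,7)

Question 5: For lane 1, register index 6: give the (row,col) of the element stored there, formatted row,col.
1: g=0,t=1
[6] (0+8,1*2+0+8) = (8,10)

8,10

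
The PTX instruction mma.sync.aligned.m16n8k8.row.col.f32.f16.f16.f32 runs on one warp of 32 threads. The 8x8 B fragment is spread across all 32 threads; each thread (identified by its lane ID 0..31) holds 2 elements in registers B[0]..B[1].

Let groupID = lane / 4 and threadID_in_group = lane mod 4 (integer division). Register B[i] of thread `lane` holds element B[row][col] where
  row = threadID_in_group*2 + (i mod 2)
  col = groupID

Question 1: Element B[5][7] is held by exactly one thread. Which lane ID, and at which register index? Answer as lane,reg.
c:7=>grp=7  r:5=>tig=2,lo=1
L=7*4+2=30  i=1=1

30,1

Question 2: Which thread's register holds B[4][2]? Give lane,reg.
c=2->g=2  r=4->t=2,b0=0
L=2*4+2=10  i=0=0

10,0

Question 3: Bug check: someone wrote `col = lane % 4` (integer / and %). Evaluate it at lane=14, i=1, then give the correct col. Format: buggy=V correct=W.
`lane % 4`[14,1]=>2
lane 14: grp=3 (14/4), tig=2 (14%4)
i=1: r=2*2+1=5, c=grp=3
col: 2 vs 3

buggy=2 correct=3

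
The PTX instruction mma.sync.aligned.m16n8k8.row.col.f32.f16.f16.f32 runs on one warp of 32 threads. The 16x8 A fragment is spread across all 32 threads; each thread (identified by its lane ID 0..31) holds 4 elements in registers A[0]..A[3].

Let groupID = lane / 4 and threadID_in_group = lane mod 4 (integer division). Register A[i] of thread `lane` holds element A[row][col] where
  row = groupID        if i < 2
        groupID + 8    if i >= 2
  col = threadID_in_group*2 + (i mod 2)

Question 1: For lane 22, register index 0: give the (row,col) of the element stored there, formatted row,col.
5,4

L=22→G=22>>2=5, T=22&3=2
[0]→row 5+0=5  col 2·2+0=4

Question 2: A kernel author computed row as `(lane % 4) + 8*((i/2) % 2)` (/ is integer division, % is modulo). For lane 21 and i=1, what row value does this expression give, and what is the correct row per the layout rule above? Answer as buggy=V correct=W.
`(lane % 4) + 8*((i/2) % 2)`[21,1]->1
L=21->gid=21>>2=5, tid=21&3=1
[1]->row 5+0=5  col 1·2+1=3
row: 1 vs 5

buggy=1 correct=5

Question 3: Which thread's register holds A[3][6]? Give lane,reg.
15,0

r=3⇒gr=3,Rb=0  c=6⇒th=3,odd=0
L=3*4+3=15  i=0*2+0=0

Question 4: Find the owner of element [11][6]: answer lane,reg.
15,2

r=11⇒gr=3,Rb=1  c=6⇒th=3,odd=0
L=3*4+3=15  i=1*2+0=2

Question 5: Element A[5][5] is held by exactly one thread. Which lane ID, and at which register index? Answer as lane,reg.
r=5⇒gr=5,Rb=0  c=5⇒th=2,odd=1
L=5*4+2=22  i=0*2+1=1

22,1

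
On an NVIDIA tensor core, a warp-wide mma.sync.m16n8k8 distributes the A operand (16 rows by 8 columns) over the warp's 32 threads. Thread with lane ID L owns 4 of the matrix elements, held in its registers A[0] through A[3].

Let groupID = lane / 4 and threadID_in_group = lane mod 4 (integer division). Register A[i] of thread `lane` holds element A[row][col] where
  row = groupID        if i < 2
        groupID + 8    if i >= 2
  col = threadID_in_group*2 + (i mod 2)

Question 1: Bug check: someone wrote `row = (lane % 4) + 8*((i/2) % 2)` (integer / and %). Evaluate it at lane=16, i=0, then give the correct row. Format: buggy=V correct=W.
`(lane % 4) + 8*((i/2) % 2)`[16,0]->0
lane 16->16/4=4, 16 mod 4=0
i=0  r:4+0->4  c:2·0+0->0
row: 0 vs 4

buggy=0 correct=4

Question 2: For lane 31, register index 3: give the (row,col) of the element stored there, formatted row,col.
lane 31⇒31/4=7, 31 mod 4=3
i=3  r:7+8⇒15  c:2·3+1⇒7

15,7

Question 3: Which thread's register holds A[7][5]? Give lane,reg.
r=7->g=7,rb=0  c=5->t=2,b0=1
L=7*4+2=30  i=0*2+1=1

30,1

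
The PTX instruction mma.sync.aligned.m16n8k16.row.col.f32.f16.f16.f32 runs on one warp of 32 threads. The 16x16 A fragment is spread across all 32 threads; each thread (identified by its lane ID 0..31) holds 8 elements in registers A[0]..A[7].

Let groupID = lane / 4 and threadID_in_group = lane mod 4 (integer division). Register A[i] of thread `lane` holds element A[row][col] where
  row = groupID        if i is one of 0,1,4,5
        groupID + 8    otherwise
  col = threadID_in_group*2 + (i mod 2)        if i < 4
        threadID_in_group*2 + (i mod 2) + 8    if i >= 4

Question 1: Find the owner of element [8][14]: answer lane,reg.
r: 8->gid=0,r8=1  c: 14->c8=1,tid=3,i&1=0
L=0*4+3=3  i=1*4+1*2+0=6

3,6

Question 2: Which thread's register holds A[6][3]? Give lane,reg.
r:6=>grp=6,rB=0  c:3=>cB=0,tig=1,lo=1
L=6*4+1=25  i=0*4+0*2+1=1

25,1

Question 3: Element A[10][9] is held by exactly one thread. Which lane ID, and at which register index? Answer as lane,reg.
r=10⇒gr=2,Rb=1  c=9⇒Cb=1,th=0,odd=1
L=2*4+0=8  i=1*4+1*2+1=7

8,7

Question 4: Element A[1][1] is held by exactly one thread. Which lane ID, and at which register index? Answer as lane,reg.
r=1->g=1,rb=0  c=1->cb=0,t=0,b0=1
L=1*4+0=4  i=0*4+0*2+1=1

4,1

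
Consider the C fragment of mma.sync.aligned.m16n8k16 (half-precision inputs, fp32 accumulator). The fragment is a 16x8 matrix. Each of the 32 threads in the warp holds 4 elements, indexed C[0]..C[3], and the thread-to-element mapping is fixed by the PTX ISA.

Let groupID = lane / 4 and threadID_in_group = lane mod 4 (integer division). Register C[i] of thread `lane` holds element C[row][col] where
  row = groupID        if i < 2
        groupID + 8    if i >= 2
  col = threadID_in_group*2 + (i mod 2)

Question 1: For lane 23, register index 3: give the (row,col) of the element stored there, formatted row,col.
lane 23: grp=5 (23/4), tig=3 (23%4)
i=3: r=5+8=13, c=3*2+1=7

13,7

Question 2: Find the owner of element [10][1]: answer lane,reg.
r=10⇒gr=2,Rb=1  c=1⇒th=0,odd=1
L=2*4+0=8  i=1*2+1=3

8,3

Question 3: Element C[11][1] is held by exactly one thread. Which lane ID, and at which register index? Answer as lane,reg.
r: 11->gid=3,r8=1  c: 1->tid=0,i&1=1
L=3*4+0=12  i=1*2+1=3

12,3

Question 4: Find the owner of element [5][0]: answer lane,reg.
r:5=>grp=5,rB=0  c:0=>tig=0,lo=0
L=5*4+0=20  i=0*2+0=0

20,0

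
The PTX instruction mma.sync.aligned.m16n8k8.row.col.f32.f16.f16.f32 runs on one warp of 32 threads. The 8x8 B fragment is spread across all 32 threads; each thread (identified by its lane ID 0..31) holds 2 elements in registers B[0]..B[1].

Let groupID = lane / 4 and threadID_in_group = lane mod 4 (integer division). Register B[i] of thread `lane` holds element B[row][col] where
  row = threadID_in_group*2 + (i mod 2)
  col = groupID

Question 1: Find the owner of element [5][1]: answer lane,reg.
c: 1->gid=1  r: 5->tid=2,i&1=1
L=1*4+2=6  i=1=1

6,1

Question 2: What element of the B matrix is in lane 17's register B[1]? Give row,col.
lane 17: gr=4 (17/4), th=1 (17%4)
i=1: r=1*2+1=3, c=gr=4

3,4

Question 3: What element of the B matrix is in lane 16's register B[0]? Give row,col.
lane 16⇒16/4=4, 16 mod 4=0
i=0  r:2·0+0⇒0  c:4

0,4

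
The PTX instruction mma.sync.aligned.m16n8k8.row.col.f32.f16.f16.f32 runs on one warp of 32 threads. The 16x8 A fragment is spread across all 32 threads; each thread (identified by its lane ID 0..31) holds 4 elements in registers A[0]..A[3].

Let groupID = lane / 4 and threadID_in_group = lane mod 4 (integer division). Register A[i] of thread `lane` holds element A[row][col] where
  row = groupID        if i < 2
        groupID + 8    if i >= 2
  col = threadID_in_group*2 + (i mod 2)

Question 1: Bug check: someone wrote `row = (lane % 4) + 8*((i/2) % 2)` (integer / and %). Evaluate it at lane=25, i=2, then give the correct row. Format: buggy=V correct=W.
buggy=9 correct=14

`(lane % 4) + 8*((i/2) % 2)`[25,2]->9
lane 25: g=6 (25/4), t=1 (25%4)
i=2: r=6+8=14, c=1*2+0=2
row: 9 vs 14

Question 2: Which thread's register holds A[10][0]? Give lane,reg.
8,2

r=10→G=2,rhi=1  c=0→T=0,p=0
L=2*4+0=8  i=1*2+0=2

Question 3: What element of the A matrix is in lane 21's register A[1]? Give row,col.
5,3

L=21->g=21>>2=5, t=21&3=1
[1]->row 5+0=5  col 1·2+1=3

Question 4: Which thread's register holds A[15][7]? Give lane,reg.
31,3

r: 15->gid=7,r8=1  c: 7->tid=3,i&1=1
L=7*4+3=31  i=1*2+1=3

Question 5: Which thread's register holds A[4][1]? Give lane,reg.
16,1

r=4→G=4,rhi=0  c=1→T=0,p=1
L=4*4+0=16  i=0*2+1=1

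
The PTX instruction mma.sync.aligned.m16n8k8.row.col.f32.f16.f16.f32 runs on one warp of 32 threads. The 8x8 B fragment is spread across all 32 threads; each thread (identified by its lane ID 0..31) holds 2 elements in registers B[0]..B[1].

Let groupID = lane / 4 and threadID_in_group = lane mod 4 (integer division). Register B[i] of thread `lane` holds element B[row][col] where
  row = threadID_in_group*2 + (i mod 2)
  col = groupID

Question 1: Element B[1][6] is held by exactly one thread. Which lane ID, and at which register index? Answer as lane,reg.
c=6->g=6  r=1->t=0,b0=1
L=6*4+0=24  i=1=1

24,1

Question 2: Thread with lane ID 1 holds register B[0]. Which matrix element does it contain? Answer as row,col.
2,0

lane 1->1/4=0, 1 mod 4=1
i=0  r:2·1+0->2  c:0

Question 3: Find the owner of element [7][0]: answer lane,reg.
3,1

c: 0->gid=0  r: 7->tid=3,i&1=1
L=0*4+3=3  i=1=1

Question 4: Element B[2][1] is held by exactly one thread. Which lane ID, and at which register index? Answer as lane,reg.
5,0

c: 1->gid=1  r: 2->tid=1,i&1=0
L=1*4+1=5  i=0=0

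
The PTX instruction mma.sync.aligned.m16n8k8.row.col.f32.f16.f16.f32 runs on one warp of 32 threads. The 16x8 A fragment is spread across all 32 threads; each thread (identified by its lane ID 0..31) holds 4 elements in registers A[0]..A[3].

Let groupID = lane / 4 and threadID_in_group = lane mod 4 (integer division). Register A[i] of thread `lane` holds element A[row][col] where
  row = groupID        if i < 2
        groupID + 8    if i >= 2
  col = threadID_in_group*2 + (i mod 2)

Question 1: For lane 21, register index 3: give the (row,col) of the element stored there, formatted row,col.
lane 21: gr=5 (21/4), th=1 (21%4)
i=3: r=5+8=13, c=1*2+1=3

13,3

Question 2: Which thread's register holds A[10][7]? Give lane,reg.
r=10->g=2,rb=1  c=7->t=3,b0=1
L=2*4+3=11  i=1*2+1=3

11,3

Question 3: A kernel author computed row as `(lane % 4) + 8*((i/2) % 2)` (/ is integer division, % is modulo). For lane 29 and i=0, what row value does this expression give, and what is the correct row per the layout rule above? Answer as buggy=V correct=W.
buggy=1 correct=7

`(lane % 4) + 8*((i/2) % 2)`[29,0]=>1
lane 29=>29/4=7, 29 mod 4=1
i=0  r:7+0=>7  c:2·1+0=>2
row: 1 vs 7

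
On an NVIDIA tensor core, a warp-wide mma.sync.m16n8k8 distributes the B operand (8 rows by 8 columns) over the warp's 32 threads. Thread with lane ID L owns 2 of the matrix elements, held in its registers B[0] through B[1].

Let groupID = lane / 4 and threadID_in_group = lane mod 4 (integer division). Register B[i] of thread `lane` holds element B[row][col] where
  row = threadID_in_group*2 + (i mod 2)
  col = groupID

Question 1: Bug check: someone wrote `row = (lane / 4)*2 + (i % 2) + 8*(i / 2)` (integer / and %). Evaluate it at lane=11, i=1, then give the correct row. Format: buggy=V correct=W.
buggy=5 correct=7

`(lane / 4)*2 + (i % 2) + 8*(i / 2)`[11,1]⇒5
11: gr=2,th=3
[1] (3*2+1,2) = (7,2)
row: 5 vs 7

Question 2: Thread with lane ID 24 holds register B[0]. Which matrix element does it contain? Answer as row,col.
0,6

lane 24→24/4=6, 24 mod 4=0
i=0  r:2·0+0→0  c:6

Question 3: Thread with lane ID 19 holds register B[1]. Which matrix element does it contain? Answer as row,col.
7,4

lane 19: G=4 (19/4), T=3 (19%4)
i=1: r=3*2+1=7, c=G=4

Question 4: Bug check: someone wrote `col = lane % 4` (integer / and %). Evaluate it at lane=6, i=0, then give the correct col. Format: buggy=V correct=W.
`lane % 4`[6,0]->2
6: g=1,t=2
[0] (2*2+0,1) = (4,1)
col: 2 vs 1

buggy=2 correct=1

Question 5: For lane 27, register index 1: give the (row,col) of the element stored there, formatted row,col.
L=27->g=27>>2=6, t=27&3=3
[1]->row 3·2+1=7  col g=6

7,6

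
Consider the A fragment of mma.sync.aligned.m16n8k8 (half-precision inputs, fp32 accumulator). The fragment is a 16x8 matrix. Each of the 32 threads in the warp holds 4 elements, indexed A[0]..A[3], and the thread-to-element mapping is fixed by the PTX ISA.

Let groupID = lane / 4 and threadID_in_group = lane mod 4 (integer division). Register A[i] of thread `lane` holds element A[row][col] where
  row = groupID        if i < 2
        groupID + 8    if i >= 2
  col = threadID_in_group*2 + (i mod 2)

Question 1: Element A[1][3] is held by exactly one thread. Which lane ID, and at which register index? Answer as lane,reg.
r=1→G=1,rhi=0  c=3→T=1,p=1
L=1*4+1=5  i=0*2+1=1

5,1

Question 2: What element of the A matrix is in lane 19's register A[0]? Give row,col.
4,6

lane 19: G=4 (19/4), T=3 (19%4)
i=0: r=4+0=4, c=3*2+0=6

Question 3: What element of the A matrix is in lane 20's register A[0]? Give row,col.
5,0

L=20->g=20>>2=5, t=20&3=0
[0]->row 5+0=5  col 0·2+0=0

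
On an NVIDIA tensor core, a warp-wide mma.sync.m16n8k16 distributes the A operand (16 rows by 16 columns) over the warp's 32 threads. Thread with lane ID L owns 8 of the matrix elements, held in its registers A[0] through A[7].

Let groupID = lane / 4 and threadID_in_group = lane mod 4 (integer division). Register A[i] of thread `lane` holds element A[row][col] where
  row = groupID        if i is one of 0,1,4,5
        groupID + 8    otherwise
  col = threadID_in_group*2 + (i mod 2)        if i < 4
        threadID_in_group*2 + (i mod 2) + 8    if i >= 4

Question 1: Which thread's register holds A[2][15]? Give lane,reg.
r: 2->gid=2,r8=0  c: 15->c8=1,tid=3,i&1=1
L=2*4+3=11  i=1*4+0*2+1=5

11,5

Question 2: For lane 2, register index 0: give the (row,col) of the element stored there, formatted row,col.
lane 2→2/4=0, 2 mod 4=2
i=0  r:0+0→0  c:2·2+0+0→4

0,4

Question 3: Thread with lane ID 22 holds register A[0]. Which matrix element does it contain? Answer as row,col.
5,4

L=22->gid=22>>2=5, tid=22&3=2
[0]->row 5+0=5  col 2·2+0+0=4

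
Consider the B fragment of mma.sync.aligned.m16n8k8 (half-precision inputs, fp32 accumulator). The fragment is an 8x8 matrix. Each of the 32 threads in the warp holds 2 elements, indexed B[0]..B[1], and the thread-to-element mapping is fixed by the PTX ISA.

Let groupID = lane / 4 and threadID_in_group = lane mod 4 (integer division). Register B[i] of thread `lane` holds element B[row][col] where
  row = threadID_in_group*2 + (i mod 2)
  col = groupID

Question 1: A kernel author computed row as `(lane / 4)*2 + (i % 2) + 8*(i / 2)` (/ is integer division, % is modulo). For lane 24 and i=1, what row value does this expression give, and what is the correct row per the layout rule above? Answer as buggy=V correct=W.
`(lane / 4)*2 + (i % 2) + 8*(i / 2)`[24,1]⇒13
lane 24⇒24/4=6, 24 mod 4=0
i=1  r:2·0+1⇒1  c:6
row: 13 vs 1

buggy=13 correct=1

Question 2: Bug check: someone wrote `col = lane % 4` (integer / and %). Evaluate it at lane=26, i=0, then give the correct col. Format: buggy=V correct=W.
buggy=2 correct=6

`lane % 4`[26,0]->2
lane 26: g=6 (26/4), t=2 (26%4)
i=0: r=2*2+0=4, c=g=6
col: 2 vs 6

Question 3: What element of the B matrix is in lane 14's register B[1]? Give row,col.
lane 14=>14/4=3, 14 mod 4=2
i=1  r:2·2+1=>5  c:3

5,3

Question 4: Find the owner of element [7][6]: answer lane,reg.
c: 6->gid=6  r: 7->tid=3,i&1=1
L=6*4+3=27  i=1=1

27,1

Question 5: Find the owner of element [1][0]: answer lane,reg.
c:0=>grp=0  r:1=>tig=0,lo=1
L=0*4+0=0  i=1=1

0,1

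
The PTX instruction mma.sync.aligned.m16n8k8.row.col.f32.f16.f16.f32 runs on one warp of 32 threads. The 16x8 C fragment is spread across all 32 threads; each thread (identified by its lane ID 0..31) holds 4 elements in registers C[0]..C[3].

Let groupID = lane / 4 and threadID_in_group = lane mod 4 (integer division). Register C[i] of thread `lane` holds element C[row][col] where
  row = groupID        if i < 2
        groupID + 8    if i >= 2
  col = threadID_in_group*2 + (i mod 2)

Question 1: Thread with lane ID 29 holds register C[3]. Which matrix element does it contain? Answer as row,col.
15,3

L=29=>grp=29>>2=7, tig=29&3=1
[3]=>row 7+8=15  col 1·2+1=3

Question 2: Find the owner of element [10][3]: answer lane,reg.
9,3

r: 10->gid=2,r8=1  c: 3->tid=1,i&1=1
L=2*4+1=9  i=1*2+1=3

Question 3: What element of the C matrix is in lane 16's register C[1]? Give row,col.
4,1

16: g=4,t=0
[1] (4+0,0*2+1) = (4,1)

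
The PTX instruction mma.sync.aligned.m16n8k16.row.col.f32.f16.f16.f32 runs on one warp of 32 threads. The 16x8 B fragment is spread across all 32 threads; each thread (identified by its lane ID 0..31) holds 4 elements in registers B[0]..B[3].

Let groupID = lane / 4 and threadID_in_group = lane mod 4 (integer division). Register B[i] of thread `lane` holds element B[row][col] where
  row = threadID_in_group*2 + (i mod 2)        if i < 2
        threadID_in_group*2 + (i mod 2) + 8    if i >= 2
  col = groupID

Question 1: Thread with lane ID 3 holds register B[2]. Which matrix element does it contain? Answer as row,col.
lane 3⇒3/4=0, 3 mod 4=3
i=2  r:2·3+0+8⇒14  c:0

14,0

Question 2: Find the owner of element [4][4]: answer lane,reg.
c=4→G=4  r=4→rhi=0,T=2,p=0
L=4*4+2=18  i=0*2+0=0

18,0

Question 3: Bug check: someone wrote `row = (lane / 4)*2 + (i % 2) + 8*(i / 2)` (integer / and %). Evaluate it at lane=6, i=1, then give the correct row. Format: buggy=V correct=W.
buggy=3 correct=5

`(lane / 4)*2 + (i % 2) + 8*(i / 2)`[6,1]=>3
lane 6=>6/4=1, 6 mod 4=2
i=1  r:2·2+1+0=>5  c:1
row: 3 vs 5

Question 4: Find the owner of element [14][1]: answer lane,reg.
7,2

c=1→G=1  r=14→rhi=1,T=3,p=0
L=1*4+3=7  i=1*2+0=2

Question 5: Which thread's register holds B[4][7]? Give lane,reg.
c:7=>grp=7  r:4=>rB=0,tig=2,lo=0
L=7*4+2=30  i=0*2+0=0

30,0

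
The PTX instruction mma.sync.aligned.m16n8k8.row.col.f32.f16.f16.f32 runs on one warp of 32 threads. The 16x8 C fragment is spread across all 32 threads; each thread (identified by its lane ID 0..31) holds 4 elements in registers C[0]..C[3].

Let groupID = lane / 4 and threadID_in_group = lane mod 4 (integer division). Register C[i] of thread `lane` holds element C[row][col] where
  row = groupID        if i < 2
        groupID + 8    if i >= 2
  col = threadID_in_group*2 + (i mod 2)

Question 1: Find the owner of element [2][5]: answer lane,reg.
r=2->g=2,rb=0  c=5->t=2,b0=1
L=2*4+2=10  i=0*2+1=1

10,1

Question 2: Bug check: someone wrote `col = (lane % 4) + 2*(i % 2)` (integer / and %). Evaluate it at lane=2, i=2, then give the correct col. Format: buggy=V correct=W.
`(lane % 4) + 2*(i % 2)`[2,2]→2
L=2→G=2>>2=0, T=2&3=2
[2]→row 0+8=8  col 2·2+0=4
col: 2 vs 4

buggy=2 correct=4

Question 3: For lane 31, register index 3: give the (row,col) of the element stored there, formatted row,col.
31: gr=7,th=3
[3] (7+8,3*2+1) = (15,7)

15,7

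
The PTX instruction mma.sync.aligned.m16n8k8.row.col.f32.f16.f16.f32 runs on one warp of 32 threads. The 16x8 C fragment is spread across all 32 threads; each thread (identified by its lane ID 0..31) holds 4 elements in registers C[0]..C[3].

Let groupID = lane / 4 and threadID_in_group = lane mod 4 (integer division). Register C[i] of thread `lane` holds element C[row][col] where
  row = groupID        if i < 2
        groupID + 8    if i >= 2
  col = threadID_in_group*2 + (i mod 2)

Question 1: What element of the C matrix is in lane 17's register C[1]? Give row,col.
4,3

lane 17: gid=4 (17/4), tid=1 (17%4)
i=1: r=4+0=4, c=1*2+1=3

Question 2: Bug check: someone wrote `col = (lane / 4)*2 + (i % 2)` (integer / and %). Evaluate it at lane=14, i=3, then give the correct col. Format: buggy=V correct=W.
`(lane / 4)*2 + (i % 2)`[14,3]⇒7
lane 14: gr=3 (14/4), th=2 (14%4)
i=3: r=3+8=11, c=2*2+1=5
col: 7 vs 5

buggy=7 correct=5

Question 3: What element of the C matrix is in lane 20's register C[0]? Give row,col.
5,0

lane 20=>20/4=5, 20 mod 4=0
i=0  r:5+0=>5  c:2·0+0=>0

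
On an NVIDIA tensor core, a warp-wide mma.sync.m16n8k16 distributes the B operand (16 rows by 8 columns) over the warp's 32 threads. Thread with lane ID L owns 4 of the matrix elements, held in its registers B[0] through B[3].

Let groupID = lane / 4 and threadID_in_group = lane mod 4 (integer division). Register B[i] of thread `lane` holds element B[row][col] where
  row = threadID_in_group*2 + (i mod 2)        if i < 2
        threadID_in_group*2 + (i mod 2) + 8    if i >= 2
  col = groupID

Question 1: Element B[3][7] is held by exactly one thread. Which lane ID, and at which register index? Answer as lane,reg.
29,1

c=7->g=7  r=3->rb=0,t=1,b0=1
L=7*4+1=29  i=0*2+1=1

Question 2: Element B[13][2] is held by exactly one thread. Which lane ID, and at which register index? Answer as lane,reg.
10,3

c=2->g=2  r=13->rb=1,t=2,b0=1
L=2*4+2=10  i=1*2+1=3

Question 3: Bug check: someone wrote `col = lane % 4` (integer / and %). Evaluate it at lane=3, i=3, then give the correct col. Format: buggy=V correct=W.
buggy=3 correct=0

`lane % 4`[3,3]->3
3: gid=0,tid=3
[3] (3*2+1+8,0) = (15,0)
col: 3 vs 0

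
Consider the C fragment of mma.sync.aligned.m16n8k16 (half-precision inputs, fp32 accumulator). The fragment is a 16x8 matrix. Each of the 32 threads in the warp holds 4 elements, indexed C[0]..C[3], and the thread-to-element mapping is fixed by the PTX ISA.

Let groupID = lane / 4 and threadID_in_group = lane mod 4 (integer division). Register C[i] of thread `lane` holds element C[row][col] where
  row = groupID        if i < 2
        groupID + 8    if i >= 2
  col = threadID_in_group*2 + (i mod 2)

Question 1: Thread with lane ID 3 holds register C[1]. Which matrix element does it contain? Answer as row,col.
0,7

L=3=>grp=3>>2=0, tig=3&3=3
[1]=>row 0+0=0  col 3·2+1=7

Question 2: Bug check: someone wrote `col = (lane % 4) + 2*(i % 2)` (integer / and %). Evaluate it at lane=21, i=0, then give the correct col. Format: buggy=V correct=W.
buggy=1 correct=2

`(lane % 4) + 2*(i % 2)`[21,0]⇒1
lane 21⇒21/4=5, 21 mod 4=1
i=0  r:5+0⇒5  c:2·1+0⇒2
col: 1 vs 2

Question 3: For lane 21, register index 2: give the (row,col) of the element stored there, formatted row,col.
lane 21: gr=5 (21/4), th=1 (21%4)
i=2: r=5+8=13, c=1*2+0=2

13,2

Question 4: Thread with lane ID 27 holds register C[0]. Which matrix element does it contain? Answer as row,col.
L=27->g=27>>2=6, t=27&3=3
[0]->row 6+0=6  col 3·2+0=6

6,6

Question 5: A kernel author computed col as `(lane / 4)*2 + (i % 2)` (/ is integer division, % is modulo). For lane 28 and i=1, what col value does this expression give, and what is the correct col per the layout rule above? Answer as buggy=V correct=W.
buggy=15 correct=1

`(lane / 4)*2 + (i % 2)`[28,1]->15
L=28->gid=28>>2=7, tid=28&3=0
[1]->row 7+0=7  col 0·2+1=1
col: 15 vs 1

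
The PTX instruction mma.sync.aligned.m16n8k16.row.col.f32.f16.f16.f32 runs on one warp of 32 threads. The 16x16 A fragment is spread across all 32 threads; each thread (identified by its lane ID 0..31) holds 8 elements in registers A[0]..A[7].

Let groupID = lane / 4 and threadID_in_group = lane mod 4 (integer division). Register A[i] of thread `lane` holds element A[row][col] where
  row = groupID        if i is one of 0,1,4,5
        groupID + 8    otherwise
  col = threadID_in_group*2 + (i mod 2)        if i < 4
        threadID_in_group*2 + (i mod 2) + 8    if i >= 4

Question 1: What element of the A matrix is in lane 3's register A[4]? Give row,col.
lane 3=>3/4=0, 3 mod 4=3
i=4  r:0+0=>0  c:2·3+0+8=>14

0,14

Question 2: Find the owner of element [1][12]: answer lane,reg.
6,4

r: 1->gid=1,r8=0  c: 12->c8=1,tid=2,i&1=0
L=1*4+2=6  i=1*4+0*2+0=4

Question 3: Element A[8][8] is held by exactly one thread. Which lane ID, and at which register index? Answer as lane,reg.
r: 8->gid=0,r8=1  c: 8->c8=1,tid=0,i&1=0
L=0*4+0=0  i=1*4+1*2+0=6

0,6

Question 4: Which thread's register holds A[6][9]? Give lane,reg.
24,5

r=6->g=6,rb=0  c=9->cb=1,t=0,b0=1
L=6*4+0=24  i=1*4+0*2+1=5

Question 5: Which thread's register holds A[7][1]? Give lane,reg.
28,1

r=7->g=7,rb=0  c=1->cb=0,t=0,b0=1
L=7*4+0=28  i=0*4+0*2+1=1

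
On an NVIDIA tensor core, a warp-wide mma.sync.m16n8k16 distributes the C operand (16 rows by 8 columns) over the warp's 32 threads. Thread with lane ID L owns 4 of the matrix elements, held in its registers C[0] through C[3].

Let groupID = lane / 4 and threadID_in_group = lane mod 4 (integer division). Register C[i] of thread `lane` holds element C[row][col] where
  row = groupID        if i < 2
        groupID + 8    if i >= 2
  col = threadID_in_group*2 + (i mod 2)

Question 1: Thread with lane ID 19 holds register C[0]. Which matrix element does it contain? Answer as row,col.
4,6

lane 19: gid=4 (19/4), tid=3 (19%4)
i=0: r=4+0=4, c=3*2+0=6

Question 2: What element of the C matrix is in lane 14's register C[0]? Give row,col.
L=14=>grp=14>>2=3, tig=14&3=2
[0]=>row 3+0=3  col 2·2+0=4

3,4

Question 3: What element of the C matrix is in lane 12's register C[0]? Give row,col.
L=12->gid=12>>2=3, tid=12&3=0
[0]->row 3+0=3  col 0·2+0=0

3,0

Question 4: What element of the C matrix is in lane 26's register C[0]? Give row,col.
lane 26→26/4=6, 26 mod 4=2
i=0  r:6+0→6  c:2·2+0→4

6,4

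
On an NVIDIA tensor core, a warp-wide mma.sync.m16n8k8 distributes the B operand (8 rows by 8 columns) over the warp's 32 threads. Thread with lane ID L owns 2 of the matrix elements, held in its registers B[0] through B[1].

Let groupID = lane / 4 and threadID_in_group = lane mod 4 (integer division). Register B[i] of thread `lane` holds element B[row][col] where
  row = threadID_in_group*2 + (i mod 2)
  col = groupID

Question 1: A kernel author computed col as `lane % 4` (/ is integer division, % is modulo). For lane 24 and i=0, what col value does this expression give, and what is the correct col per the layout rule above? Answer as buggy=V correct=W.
`lane % 4`[24,0]=>0
lane 24=>24/4=6, 24 mod 4=0
i=0  r:2·0+0=>0  c:6
col: 0 vs 6

buggy=0 correct=6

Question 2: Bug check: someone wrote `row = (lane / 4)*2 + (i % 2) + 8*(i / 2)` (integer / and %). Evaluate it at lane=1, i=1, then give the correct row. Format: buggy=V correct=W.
`(lane / 4)*2 + (i % 2) + 8*(i / 2)`[1,1]->1
1: gid=0,tid=1
[1] (1*2+1,0) = (3,0)
row: 1 vs 3

buggy=1 correct=3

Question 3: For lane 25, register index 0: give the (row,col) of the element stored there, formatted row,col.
2,6

lane 25=>25/4=6, 25 mod 4=1
i=0  r:2·1+0=>2  c:6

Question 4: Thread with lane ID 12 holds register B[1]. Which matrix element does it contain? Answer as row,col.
1,3

lane 12=>12/4=3, 12 mod 4=0
i=1  r:2·0+1=>1  c:3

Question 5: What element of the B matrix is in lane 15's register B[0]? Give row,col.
15: g=3,t=3
[0] (3*2+0,3) = (6,3)

6,3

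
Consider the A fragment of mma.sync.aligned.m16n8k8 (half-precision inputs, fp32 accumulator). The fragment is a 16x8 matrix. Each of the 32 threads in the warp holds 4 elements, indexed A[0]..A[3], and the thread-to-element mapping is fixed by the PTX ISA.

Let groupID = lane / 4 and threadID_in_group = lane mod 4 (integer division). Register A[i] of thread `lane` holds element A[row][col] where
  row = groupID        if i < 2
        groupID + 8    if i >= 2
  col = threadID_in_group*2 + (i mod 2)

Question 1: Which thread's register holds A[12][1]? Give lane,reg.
r=12→G=4,rhi=1  c=1→T=0,p=1
L=4*4+0=16  i=1*2+1=3

16,3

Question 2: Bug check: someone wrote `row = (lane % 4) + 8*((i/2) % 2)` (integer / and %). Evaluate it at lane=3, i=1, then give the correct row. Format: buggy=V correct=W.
buggy=3 correct=0

`(lane % 4) + 8*((i/2) % 2)`[3,1]→3
3: G=0,T=3
[1] (0+0,3*2+1) = (0,7)
row: 3 vs 0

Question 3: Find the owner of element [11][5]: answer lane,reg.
14,3

r=11->g=3,rb=1  c=5->t=2,b0=1
L=3*4+2=14  i=1*2+1=3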